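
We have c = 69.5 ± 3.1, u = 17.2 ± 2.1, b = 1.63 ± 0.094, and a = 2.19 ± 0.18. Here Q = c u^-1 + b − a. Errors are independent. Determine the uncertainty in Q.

Let p = c·u^-1 = 4.04. δp/p = √((1·δc/c)² + (-1·δu/u)²) = √(0.00199 + 0.0149) = 0.130, so δp = 0.525.
Q = p + b − a: δQ = √(δp² + δb² + δa²) = √(0.276 + 0.00884 + 0.0324) = 0.563

0.563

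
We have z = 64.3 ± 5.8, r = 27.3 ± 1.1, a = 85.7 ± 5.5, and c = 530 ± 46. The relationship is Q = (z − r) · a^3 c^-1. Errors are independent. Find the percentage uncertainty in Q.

Let u = z − r = 37.0. δu = √(δz² + δr²) = √(33.6 + 1.21) = 5.90, so δu/u = 0.160.
Q is then a monomial in u, a, c:
δQ/Q = √((δu/u)² + (3·δa/a)² + (-1·δc/c)²) = √(0.0255 + 0.0371 + 0.00753) = 0.265

26.5%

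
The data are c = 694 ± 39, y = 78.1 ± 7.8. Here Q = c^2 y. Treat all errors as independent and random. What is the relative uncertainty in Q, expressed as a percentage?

Since Q is a product/quotient, work with relative uncertainties:
  (2·δc/c)² = (2×0.0562)² = 0.0126;  (1·δy/y)² = (1×0.0999)² = 0.00997
δQ/Q = √(0.0226) = 0.150

15.0%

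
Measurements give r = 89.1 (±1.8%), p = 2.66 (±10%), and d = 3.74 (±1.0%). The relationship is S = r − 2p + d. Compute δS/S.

0.0193

Each term contributes (cᵢ δxᵢ)² to (δS)²:
  (δr)² = 2.57;  (2·δp)² = 0.283;  (δd)² = 0.00140
δS = √(2.86) = 1.69
S = 87.5, so δS/S = 1.69/87.5 = 0.0193.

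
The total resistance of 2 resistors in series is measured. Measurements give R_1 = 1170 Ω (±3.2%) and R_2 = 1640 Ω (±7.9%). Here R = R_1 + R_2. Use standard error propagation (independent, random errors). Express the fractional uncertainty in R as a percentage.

For a sum/difference, combine absolute errors in quadrature:
  (δR_1)² = 1400;  (δR_2)² = 16800
δR = √(18200) = 135 Ω
R = 2810 Ω, so δR/R = 135/2810 = 0.0480.

4.80%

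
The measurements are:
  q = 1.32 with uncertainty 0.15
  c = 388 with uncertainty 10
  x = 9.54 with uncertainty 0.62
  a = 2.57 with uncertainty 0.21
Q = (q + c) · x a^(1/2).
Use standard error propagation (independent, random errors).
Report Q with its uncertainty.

Let u = q + c = 389. δu = √(δq² + δc²) = √(0.0225 + 100) = 10.0, so δu/u = 0.0257.
Q is then a monomial in u, x, a:
δQ/Q = √((δu/u)² + (1·δx/x)² + (½·δa/a)²) = √(0.000660 + 0.00422 + 0.00167) = 0.0809
Q = 5950, so δQ = 0.0809 × 5950 = 482.

5950 ± 482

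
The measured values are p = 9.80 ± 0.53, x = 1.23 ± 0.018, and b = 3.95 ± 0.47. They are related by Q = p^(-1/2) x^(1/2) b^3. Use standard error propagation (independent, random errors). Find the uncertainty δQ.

7.82

For a monomial Q ∝ p^(-1/2), x^(1/2), b^3, fractional errors add in quadrature:
  (−½·δp/p)² = (-0.5×0.0541)² = 0.000731;  (½·δx/x)² = (0.5×0.0146)² = 5.35e-05;  (3·δb/b)² = (3×0.119)² = 0.127
δQ/Q = √(0.128) = 0.358
Q = 21.8, so δQ = 0.358 × 21.8 = 7.82.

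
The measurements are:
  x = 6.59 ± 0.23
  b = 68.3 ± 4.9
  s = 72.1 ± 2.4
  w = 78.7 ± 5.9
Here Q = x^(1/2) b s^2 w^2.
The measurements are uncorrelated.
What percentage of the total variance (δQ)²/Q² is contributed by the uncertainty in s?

(δQ/Q)² = (½·δx/x)² + (1·δb/b)² + (2·δs/s)² + (2·δw/w)²
  x term: (0.5×0.0349)² = 0.000305
  b term: (1×0.0717)² = 0.00515
  s term: (2×0.0333)² = 0.00443
  w term: (2×0.0750)² = 0.0225
Total = 0.0324. Share from s = 0.00443/0.0324 = 0.137.

13.7%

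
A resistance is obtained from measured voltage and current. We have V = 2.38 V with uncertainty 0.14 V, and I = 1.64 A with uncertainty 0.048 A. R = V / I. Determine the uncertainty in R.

0.0953 Ω

For a monomial R ∝ V, I^-1, fractional errors add in quadrature:
  (1·δV/V)² = (1×0.0588)² = 0.00346;  (-1·δI/I)² = (-1×0.0293)² = 0.000857
δR/R = √(0.00432) = 0.0657
R = 1.45 Ω, so δR = 0.0657 × 1.45 = 0.0953 Ω.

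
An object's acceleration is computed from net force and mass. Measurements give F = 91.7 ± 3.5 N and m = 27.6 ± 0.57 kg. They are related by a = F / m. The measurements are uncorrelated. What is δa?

Products/powers → add relative errors in quadrature, weighted by exponent:
  (1·δF/F)² = (1×0.0382)² = 0.00146;  (-1·δm/m)² = (-1×0.0207)² = 0.000427
δa/a = √(0.00188) = 0.0434
a = 3.32 m/s^2, so δa = 0.0434 × 3.32 = 0.144 m/s^2.

0.144 m/s^2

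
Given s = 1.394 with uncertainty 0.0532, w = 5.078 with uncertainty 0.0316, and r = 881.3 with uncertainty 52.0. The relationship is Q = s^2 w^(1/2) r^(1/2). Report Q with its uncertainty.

130.0 ± 10.6

Each factor contributes (exponent × relative error)² to (δQ/Q)²:
  (2·δs/s)² = (2×0.0382)² = 0.00583;  (½·δw/w)² = (0.5×0.00622)² = 9.68e-06;  (½·δr/r)² = (0.5×0.0590)² = 0.000870
δQ/Q = √(0.00671) = 0.0819
Q = 130.0, so δQ = 0.0819 × 130.0 = 10.6.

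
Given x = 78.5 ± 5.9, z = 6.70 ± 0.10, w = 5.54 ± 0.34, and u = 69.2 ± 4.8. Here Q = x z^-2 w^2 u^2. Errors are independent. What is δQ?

Each factor contributes (exponent × relative error)² to (δQ/Q)²:
  (1·δx/x)² = (1×0.0752)² = 0.00565;  (-2·δz/z)² = (-2×0.0149)² = 0.000891;  (2·δw/w)² = (2×0.0614)² = 0.0151;  (2·δu/u)² = (2×0.0694)² = 0.0192
δQ/Q = √(0.0409) = 0.202
Q = 2.57e+05, so δQ = 0.202 × 2.57e+05 = 51900.

51900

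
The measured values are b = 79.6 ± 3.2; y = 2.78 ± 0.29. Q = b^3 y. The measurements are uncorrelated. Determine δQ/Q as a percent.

Q is a product of powers, so relative uncertainties combine in quadrature:
  (3·δb/b)² = (3×0.0402)² = 0.0145;  (1·δy/y)² = (1×0.104)² = 0.0109
δQ/Q = √(0.0254) = 0.159

15.9%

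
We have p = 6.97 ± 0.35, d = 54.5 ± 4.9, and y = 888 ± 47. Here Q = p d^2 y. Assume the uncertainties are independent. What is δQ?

3.57e+06

Products/powers → add relative errors in quadrature, weighted by exponent:
  (1·δp/p)² = (1×0.0502)² = 0.00252;  (2·δd/d)² = (2×0.0899)² = 0.0323;  (1·δy/y)² = (1×0.0529)² = 0.00280
δQ/Q = √(0.0377) = 0.194
Q = 1.84e+07, so δQ = 0.194 × 1.84e+07 = 3.57e+06.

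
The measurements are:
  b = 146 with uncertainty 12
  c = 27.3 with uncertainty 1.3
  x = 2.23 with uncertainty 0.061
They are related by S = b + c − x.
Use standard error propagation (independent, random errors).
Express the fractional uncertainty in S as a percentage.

Sums and differences: (δS)² = Σ (cᵢ δxᵢ)².
  (δb)² = 144;  (δc)² = 1.69;  (δx)² = 0.00372
δS = √(146) = 12.1
S = 171, so δS/S = 12.1/171 = 0.0706.

7.06%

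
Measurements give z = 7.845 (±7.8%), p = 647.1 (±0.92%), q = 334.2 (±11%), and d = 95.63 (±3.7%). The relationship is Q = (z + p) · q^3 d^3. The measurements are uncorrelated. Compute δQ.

Let u = z + p = 654.9. δu = √(δz² + δp²) = √(0.374 + 35.4) = 5.98, so δu/u = 0.00914.
Q is then a monomial in u, q, d:
δQ/Q = √((δu/u)² + (3·δq/q)² + (3·δd/d)²) = √(8.35e-05 + 0.109 + 0.0123) = 0.348
Q = 2.138e+16, so δQ = 0.348 × 2.138e+16 = 7.45e+15.

7.45e+15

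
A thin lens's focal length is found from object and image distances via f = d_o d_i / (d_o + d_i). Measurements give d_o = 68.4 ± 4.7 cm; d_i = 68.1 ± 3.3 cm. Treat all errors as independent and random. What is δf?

∂f/∂d_o = (d_i/(d_o+d_i))² = 0.249;  ∂f/∂d_i = (d_o/(d_o+d_i))² = 0.251
δf = √((∂f/∂d_o · δd_o)² + (∂f/∂d_i · δd_i)²) = √(1.37 + 0.687) = 1.43 cm

1.43 cm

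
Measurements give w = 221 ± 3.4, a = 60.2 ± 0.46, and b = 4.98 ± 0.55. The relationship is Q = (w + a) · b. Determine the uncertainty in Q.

Let u = w + a = 281. δu = √(δw² + δa²) = √(11.6 + 0.212) = 3.43, so δu/u = 0.0122.
Q is then a monomial in u, b:
δQ/Q = √((δu/u)² + (1·δb/b)²) = √(0.000149 + 0.0122) = 0.111
Q = 1400, so δQ = 0.111 × 1400 = 156.

156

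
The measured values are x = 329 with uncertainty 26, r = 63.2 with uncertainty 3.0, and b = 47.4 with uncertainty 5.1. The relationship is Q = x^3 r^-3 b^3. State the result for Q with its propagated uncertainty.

(1.50 ± 0.639) × 10^7

For a monomial Q ∝ x^3, r^-3, b^3, fractional errors add in quadrature:
  (3·δx/x)² = (3×0.0790)² = 0.0562;  (-3·δr/r)² = (-3×0.0475)² = 0.0203;  (3·δb/b)² = (3×0.108)² = 0.104
δQ/Q = √(0.181) = 0.425
Q = 1.5e+07, so δQ = 0.425 × 1.5e+07 = 6.39e+06.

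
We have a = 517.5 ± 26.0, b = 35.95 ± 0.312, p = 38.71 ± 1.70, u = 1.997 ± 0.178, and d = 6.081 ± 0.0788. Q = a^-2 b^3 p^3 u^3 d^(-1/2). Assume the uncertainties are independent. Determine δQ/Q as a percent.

31.6%

Products/powers → add relative errors in quadrature, weighted by exponent:
  (-2·δa/a)² = (-2×0.0502)² = 0.0101;  (3·δb/b)² = (3×0.00868)² = 0.000678;  (3·δp/p)² = (3×0.0439)² = 0.0174;  (3·δu/u)² = (3×0.0891)² = 0.0715;  (−½·δd/d)² = (-0.5×0.0130)² = 4.2e-05
δQ/Q = √(0.0997) = 0.316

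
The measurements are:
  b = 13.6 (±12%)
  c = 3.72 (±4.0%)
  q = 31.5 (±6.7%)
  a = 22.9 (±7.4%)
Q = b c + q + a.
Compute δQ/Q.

0.0662

Let p = b·c = 50.6. δp/p = √((1·δb/b)² + (1·δc/c)²) = √(0.0144 + 0.00160) = 0.126, so δp = 6.40.
Q = p + q + a: δQ = √(δp² + δq² + δa²) = √(41.0 + 4.45 + 2.87) = 6.95
Q = 105, so δQ/Q = 6.95/105 = 0.0662.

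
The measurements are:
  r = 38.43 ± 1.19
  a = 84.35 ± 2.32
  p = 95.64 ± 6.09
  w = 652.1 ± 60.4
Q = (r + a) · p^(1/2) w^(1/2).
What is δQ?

Let u = r + a = 122.8. δu = √(δr² + δa²) = √(1.42 + 5.38) = 2.61, so δu/u = 0.0212.
Q is then a monomial in u, p, w:
δQ/Q = √((δu/u)² + (½·δp/p)² + (½·δw/w)²) = √(0.000451 + 0.00101 + 0.00214) = 0.0601
Q = 30660, so δQ = 0.0601 × 30660 = 1840.

1840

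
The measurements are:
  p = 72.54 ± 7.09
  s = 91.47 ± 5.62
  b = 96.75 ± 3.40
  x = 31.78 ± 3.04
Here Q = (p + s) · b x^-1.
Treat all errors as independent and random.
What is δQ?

57.9

Let u = p + s = 164.0. δu = √(δp² + δs²) = √(50.3 + 31.6) = 9.05, so δu/u = 0.0552.
Q is then a monomial in u, b, x:
δQ/Q = √((δu/u)² + (1·δb/b)² + (-1·δx/x)²) = √(0.00304 + 0.00123 + 0.00915) = 0.116
Q = 499.3, so δQ = 0.116 × 499.3 = 57.9.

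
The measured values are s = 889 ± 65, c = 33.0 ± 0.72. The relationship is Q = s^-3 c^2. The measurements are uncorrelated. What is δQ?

Relative error in a monomial: (δQ/Q)² = Σ (nᵢ · δxᵢ/xᵢ)².
  (-3·δs/s)² = (-3×0.0731)² = 0.0481;  (2·δc/c)² = (2×0.0218)² = 0.00190
δQ/Q = √(0.0500) = 0.224
Q = 1.55e-06, so δQ = 0.224 × 1.55e-06 = 3.47e-07.

3.47e-07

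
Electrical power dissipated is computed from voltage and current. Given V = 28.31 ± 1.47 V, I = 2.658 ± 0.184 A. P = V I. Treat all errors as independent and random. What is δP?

P is a product of powers, so relative uncertainties combine in quadrature:
  (1·δV/V)² = (1×0.0519)² = 0.00270;  (1·δI/I)² = (1×0.0692)² = 0.00479
δP/P = √(0.00749) = 0.0865
P = 75.25 W, so δP = 0.0865 × 75.25 = 6.51 W.

6.51 W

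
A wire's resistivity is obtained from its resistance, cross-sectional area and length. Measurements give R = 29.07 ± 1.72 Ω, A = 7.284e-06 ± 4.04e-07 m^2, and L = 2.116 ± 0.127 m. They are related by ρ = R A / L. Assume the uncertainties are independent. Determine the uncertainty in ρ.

1.01e-05 Ω·m

For a monomial ρ ∝ R, A, L^-1, fractional errors add in quadrature:
  (1·δR/R)² = (1×0.0592)² = 0.00350;  (1·δA/A)² = (1×0.0555)² = 0.00308;  (-1·δL/L)² = (-1×0.0600)² = 0.00360
δρ/ρ = √(0.0102) = 0.101
ρ = 0.0001001 Ω·m, so δρ = 0.101 × 0.0001001 = 1.01e-05 Ω·m.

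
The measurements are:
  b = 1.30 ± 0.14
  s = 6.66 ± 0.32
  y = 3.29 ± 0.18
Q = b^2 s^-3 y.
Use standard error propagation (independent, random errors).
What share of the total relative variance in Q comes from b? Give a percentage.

66.1%

(δQ/Q)² = (2·δb/b)² + (-3·δs/s)² + (1·δy/y)²
  b term: (2×0.108)² = 0.0464
  s term: (-3×0.0480)² = 0.0208
  y term: (1×0.0547)² = 0.00299
Total = 0.0702. Share from b = 0.0464/0.0702 = 0.661.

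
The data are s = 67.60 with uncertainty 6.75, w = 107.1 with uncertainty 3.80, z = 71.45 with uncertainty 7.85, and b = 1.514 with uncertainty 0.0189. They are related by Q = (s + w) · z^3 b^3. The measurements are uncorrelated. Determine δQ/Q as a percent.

Let u = s + w = 174.7. δu = √(δs² + δw²) = √(45.6 + 14.4) = 7.75, so δu/u = 0.0443.
Q is then a monomial in u, z, b:
δQ/Q = √((δu/u)² + (3·δz/z)² + (3·δb/b)²) = √(0.00197 + 0.109 + 0.00140) = 0.335

33.5%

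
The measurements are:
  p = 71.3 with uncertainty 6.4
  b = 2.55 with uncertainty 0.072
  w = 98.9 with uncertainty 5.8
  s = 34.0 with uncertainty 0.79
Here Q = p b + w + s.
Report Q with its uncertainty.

315 ± 18.1

Let h = p·b = 182. δh/h = √((1·δp/p)² + (1·δb/b)²) = √(0.00806 + 0.000797) = 0.0941, so δh = 17.1.
Q = h + w + s: δQ = √(δh² + δw² + δs²) = √(293 + 33.6 + 0.624) = 18.1
Q = 315.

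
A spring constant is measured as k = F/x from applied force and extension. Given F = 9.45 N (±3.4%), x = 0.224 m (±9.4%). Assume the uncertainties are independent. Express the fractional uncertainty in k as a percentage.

k is a product of powers, so relative uncertainties combine in quadrature:
  (1·δF/F)² = (1×0.0340)² = 0.00116;  (-1·δx/x)² = (-1×0.0940)² = 0.00884
δk/k = √(0.00999) = 0.1000

10.00%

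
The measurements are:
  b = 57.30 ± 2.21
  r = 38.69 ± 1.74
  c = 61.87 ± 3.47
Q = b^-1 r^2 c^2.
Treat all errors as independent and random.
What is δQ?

For a monomial Q ∝ b^-1, r^2, c^2, fractional errors add in quadrature:
  (-1·δb/b)² = (-1×0.0386)² = 0.00149;  (2·δr/r)² = (2×0.0450)² = 0.00809;  (2·δc/c)² = (2×0.0561)² = 0.0126
δQ/Q = √(0.0222) = 0.149
Q = 100000, so δQ = 0.149 × 100000 = 14900.

14900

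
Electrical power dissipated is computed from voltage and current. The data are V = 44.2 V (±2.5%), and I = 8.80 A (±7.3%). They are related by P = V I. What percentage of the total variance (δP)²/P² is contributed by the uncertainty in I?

(δP/P)² = (1·δV/V)² + (1·δI/I)²
  V term: (1×0.0250)² = 0.000625
  I term: (1×0.0730)² = 0.00533
Total = 0.00595. Share from I = 0.00533/0.00595 = 0.895.

89.5%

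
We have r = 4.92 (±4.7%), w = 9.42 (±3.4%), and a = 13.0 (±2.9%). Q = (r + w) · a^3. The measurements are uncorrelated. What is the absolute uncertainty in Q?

2880

Let u = r + w = 14.3. δu = √(δr² + δw²) = √(0.0535 + 0.103) = 0.395, so δu/u = 0.0275.
Q is then a monomial in u, a:
δQ/Q = √((δu/u)² + (3·δa/a)²) = √(0.000759 + 0.00757) = 0.0913
Q = 31500, so δQ = 0.0913 × 31500 = 2880.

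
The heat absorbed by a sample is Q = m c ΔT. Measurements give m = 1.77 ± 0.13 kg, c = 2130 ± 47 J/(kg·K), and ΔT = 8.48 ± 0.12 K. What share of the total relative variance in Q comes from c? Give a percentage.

(δQ/Q)² = (1·δm/m)² + (1·δc/c)² + (1·δΔT/ΔT)²
  m term: (1×0.0734)² = 0.00539
  c term: (1×0.0221)² = 0.000487
  ΔT term: (1×0.0142)² = 0.000200
Total = 0.00608. Share from c = 0.000487/0.00608 = 0.0801.

8.01%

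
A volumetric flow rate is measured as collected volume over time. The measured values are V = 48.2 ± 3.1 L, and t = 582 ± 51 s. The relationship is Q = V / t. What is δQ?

Q is a product of powers, so relative uncertainties combine in quadrature:
  (1·δV/V)² = (1×0.0643)² = 0.00414;  (-1·δt/t)² = (-1×0.0876)² = 0.00768
δQ/Q = √(0.0118) = 0.109
Q = 0.0828 L/s, so δQ = 0.109 × 0.0828 = 0.00900 L/s.

0.00900 L/s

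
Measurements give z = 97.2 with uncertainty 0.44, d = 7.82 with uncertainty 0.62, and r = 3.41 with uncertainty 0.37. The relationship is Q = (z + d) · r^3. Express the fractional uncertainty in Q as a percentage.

32.6%

Let u = z + d = 105. δu = √(δz² + δd²) = √(0.194 + 0.384) = 0.760, so δu/u = 0.00724.
Q is then a monomial in u, r:
δQ/Q = √((δu/u)² + (3·δr/r)²) = √(5.24e-05 + 0.106) = 0.326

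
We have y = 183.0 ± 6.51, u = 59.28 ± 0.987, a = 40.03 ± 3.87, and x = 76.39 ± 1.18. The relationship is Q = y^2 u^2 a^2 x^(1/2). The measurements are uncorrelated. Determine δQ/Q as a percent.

Products/powers → add relative errors in quadrature, weighted by exponent:
  (2·δy/y)² = (2×0.0356)² = 0.00506;  (2·δu/u)² = (2×0.0166)² = 0.00111;  (2·δa/a)² = (2×0.0967)² = 0.0374;  (½·δx/x)² = (0.5×0.0154)² = 5.97e-05
δQ/Q = √(0.0436) = 0.209

20.9%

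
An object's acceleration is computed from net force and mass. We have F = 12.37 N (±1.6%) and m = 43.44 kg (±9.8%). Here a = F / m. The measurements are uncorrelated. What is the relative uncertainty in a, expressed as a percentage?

9.93%

Since a is a product/quotient, work with relative uncertainties:
  (1·δF/F)² = (1×0.0160)² = 0.000256;  (-1·δm/m)² = (-1×0.0980)² = 0.00960
δa/a = √(0.00986) = 0.0993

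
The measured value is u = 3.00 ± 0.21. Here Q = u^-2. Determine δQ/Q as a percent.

Q ∝ u^-2, so δQ/Q = |-2| · δu/u = 2 × 0.0700 = 0.140.

14.0%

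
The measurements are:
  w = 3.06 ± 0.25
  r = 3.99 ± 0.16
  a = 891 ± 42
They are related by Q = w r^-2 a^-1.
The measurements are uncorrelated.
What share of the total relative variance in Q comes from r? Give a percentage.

42.0%

(δQ/Q)² = (1·δw/w)² + (-2·δr/r)² + (-1·δa/a)²
  w term: (1×0.0817)² = 0.00667
  r term: (-2×0.0401)² = 0.00643
  a term: (-1×0.0471)² = 0.00222
Total = 0.0153. Share from r = 0.00643/0.0153 = 0.420.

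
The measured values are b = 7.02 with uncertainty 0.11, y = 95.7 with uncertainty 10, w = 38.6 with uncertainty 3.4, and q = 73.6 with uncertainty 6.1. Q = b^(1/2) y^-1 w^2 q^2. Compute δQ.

58900

Since Q is a product/quotient, work with relative uncertainties:
  (½·δb/b)² = (0.5×0.0157)² = 6.14e-05;  (-1·δy/y)² = (-1×0.104)² = 0.0109;  (2·δw/w)² = (2×0.0881)² = 0.0310;  (2·δq/q)² = (2×0.0829)² = 0.0275
δQ/Q = √(0.0695) = 0.264
Q = 2.23e+05, so δQ = 0.264 × 2.23e+05 = 58900.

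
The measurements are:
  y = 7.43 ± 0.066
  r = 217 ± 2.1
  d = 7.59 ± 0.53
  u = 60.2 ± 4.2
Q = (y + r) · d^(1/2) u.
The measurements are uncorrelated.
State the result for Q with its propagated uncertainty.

Let w = y + r = 224. δw = √(δy² + δr²) = √(0.00436 + 4.41) = 2.10, so δw/w = 0.00936.
Q is then a monomial in w, d, u:
δQ/Q = √((δw/w)² + (½·δd/d)² + (1·δu/u)²) = √(8.76e-05 + 0.00122 + 0.00487) = 0.0786
Q = 37200, so δQ = 0.0786 × 37200 = 2920.

37200 ± 2920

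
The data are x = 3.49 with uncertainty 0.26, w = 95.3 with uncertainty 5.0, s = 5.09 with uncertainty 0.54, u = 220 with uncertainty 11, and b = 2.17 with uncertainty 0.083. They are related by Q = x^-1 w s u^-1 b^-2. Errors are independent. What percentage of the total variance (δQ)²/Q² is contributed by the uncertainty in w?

9.86%

(δQ/Q)² = (-1·δx/x)² + (1·δw/w)² + (1·δs/s)² + (-1·δu/u)² + (-2·δb/b)²
  x term: (-1×0.0745)² = 0.00555
  w term: (1×0.0525)² = 0.00275
  s term: (1×0.106)² = 0.0113
  u term: (-1×0.0500)² = 0.00250
  b term: (-2×0.0382)² = 0.00585
Total = 0.0279. Share from w = 0.00275/0.0279 = 0.0986.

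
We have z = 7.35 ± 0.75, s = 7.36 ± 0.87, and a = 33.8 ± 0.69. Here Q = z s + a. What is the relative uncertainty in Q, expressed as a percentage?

Let p = z·s = 54.1. δp/p = √((1·δz/z)² + (1·δs/s)²) = √(0.0104 + 0.0140) = 0.156, so δp = 8.45.
Q = p + a: δQ = √(δp² + δa²) = √(71.4 + 0.476) = 8.48
Q = 87.9, so δQ/Q = 8.48/87.9 = 0.0964.

9.64%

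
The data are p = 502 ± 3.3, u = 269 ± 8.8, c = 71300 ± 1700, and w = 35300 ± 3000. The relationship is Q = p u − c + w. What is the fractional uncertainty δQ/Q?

Let h = p·u = 1.35e+05. δh/h = √((1·δp/p)² + (1·δu/u)²) = √(4.32e-05 + 0.00107) = 0.0334, so δh = 4510.
Q = h − c + w: δQ = √(δh² + δc² + δw²) = √(2.03e+07 + 2.89e+06 + 9e+06) = 5670
Q = 99000, so δQ/Q = 5670/99000 = 0.0573.

0.0573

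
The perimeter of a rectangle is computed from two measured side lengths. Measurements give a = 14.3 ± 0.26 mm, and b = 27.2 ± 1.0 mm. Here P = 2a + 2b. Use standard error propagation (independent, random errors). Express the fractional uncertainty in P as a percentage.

2.49%

P is a linear combination, so absolute uncertainties add in quadrature:
  (2·δa)² = 0.270;  (2·δb)² = 4.00
δP = √(4.27) = 2.07 mm
P = 83.0 mm, so δP/P = 2.07/83.0 = 0.0249.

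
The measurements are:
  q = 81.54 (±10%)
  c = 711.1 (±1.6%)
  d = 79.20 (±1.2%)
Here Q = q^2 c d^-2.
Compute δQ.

Each factor contributes (exponent × relative error)² to (δQ/Q)²:
  (2·δq/q)² = (2×0.100)² = 0.0400;  (1·δc/c)² = (1×0.0160)² = 0.000256;  (-2·δd/d)² = (-2×0.0120)² = 0.000576
δQ/Q = √(0.0408) = 0.202
Q = 753.7, so δQ = 0.202 × 753.7 = 152.

152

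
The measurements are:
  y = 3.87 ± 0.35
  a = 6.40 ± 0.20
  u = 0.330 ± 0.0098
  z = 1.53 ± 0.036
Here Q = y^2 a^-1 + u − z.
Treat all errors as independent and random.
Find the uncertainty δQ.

0.431

Let p = y^2·a^-1 = 2.34. δp/p = √((2·δy/y)² + (-1·δa/a)²) = √(0.0327 + 0.000977) = 0.184, so δp = 0.430.
Q = p + u − z: δQ = √(δp² + δu² + δz²) = √(0.185 + 9.6e-05 + 0.00130) = 0.431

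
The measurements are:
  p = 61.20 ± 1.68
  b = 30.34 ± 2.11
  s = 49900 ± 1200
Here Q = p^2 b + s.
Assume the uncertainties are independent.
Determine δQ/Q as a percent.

Let w = p^2·b = 113600. δw/w = √((2·δp/p)² + (1·δb/b)²) = √(0.00301 + 0.00484) = 0.0886, so δw = 10100.
Q = w + s: δQ = √(δw² + δs²) = √(1.01e+08 + 1.44e+06) = 10100
Q = 163500, so δQ/Q = 10100/163500 = 0.0620.

6.20%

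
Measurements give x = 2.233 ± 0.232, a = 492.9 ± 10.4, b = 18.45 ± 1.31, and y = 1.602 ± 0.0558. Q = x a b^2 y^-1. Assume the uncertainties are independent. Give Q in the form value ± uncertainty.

233900 ± 42200

Relative error in a monomial: (δQ/Q)² = Σ (nᵢ · δxᵢ/xᵢ)².
  (1·δx/x)² = (1×0.104)² = 0.0108;  (1·δa/a)² = (1×0.0211)² = 0.000445;  (2·δb/b)² = (2×0.0710)² = 0.0202;  (-1·δy/y)² = (-1×0.0348)² = 0.00121
δQ/Q = √(0.0326) = 0.181
Q = 233900, so δQ = 0.181 × 233900 = 42200.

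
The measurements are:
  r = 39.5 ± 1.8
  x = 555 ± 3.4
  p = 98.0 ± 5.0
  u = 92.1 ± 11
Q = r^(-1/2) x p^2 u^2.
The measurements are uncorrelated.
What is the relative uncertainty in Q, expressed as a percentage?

For a monomial Q ∝ r^(-1/2), x, p^2, u^2, fractional errors add in quadrature:
  (−½·δr/r)² = (-0.5×0.0456)² = 0.000519;  (1·δx/x)² = (1×0.00613)² = 3.75e-05;  (2·δp/p)² = (2×0.0510)² = 0.0104;  (2·δu/u)² = (2×0.119)² = 0.0571
δQ/Q = √(0.0680) = 0.261

26.1%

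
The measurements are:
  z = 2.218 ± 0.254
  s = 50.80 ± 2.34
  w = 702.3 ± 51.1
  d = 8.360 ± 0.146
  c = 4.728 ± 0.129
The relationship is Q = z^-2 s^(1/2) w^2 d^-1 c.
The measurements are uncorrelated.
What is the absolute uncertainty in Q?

1.11e+05

Q is a product of powers, so relative uncertainties combine in quadrature:
  (-2·δz/z)² = (-2×0.115)² = 0.0525;  (½·δs/s)² = (0.5×0.0461)² = 0.000530;  (2·δw/w)² = (2×0.0728)² = 0.0212;  (-1·δd/d)² = (-1×0.0175)² = 0.000305;  (1·δc/c)² = (1×0.0273)² = 0.000744
δQ/Q = √(0.0752) = 0.274
Q = 404100, so δQ = 0.274 × 404100 = 1.11e+05.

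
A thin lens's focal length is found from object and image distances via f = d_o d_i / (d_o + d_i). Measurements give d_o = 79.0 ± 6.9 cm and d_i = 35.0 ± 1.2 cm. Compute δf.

0.869 cm

∂f/∂d_o = (d_i/(d_o+d_i))² = 0.0943;  ∂f/∂d_i = (d_o/(d_o+d_i))² = 0.480
δf = √((∂f/∂d_o · δd_o)² + (∂f/∂d_i · δd_i)²) = √(0.423 + 0.332) = 0.869 cm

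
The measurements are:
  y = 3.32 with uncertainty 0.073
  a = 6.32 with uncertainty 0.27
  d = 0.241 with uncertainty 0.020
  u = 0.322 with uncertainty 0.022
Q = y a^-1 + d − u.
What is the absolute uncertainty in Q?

0.0390

Let p = y·a^-1 = 0.525. δp/p = √((1·δy/y)² + (-1·δa/a)²) = √(0.000483 + 0.00183) = 0.0480, so δp = 0.0252.
Q = p + d − u: δQ = √(δp² + δd² + δu²) = √(0.000637 + 0.000400 + 0.000484) = 0.0390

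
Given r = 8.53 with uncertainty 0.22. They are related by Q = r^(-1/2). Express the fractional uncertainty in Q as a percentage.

1.29%

Q ∝ r^(-1/2), so δQ/Q = |−½| · δr/r = 0.5 × 0.0258 = 0.0129.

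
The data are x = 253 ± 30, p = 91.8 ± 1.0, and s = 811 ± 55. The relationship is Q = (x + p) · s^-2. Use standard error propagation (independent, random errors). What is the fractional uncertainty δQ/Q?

Let u = x + p = 345. δu = √(δx² + δp²) = √(900 + 1.00) = 30.0, so δu/u = 0.0871.
Q is then a monomial in u, s:
δQ/Q = √((δu/u)² + (-2·δs/s)²) = √(0.00758 + 0.0184) = 0.161

0.161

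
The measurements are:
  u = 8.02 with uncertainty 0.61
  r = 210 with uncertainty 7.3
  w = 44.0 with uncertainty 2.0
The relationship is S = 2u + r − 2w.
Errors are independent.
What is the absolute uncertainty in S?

8.41

Sums and differences: (δS)² = Σ (cᵢ δxᵢ)².
  (2·δu)² = 1.49;  (δr)² = 53.3;  (2·δw)² = 16.0
δS = √(70.8) = 8.41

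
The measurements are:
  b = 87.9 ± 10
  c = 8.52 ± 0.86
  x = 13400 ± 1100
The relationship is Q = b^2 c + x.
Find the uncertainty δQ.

16400

Let p = b^2·c = 65800. δp/p = √((2·δb/b)² + (1·δc/c)²) = √(0.0518 + 0.0102) = 0.249, so δp = 16400.
Q = p + x: δQ = √(δp² + δx²) = √(2.68e+08 + 1.21e+06) = 16400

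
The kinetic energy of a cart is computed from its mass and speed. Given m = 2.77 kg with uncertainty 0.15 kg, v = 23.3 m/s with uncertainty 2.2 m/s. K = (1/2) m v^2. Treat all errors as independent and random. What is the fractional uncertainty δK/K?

For a monomial K ∝ m, v^2, fractional errors add in quadrature:
  (1·δm/m)² = (1×0.0542)² = 0.00293;  (2·δv/v)² = (2×0.0944)² = 0.0357
δK/K = √(0.0386) = 0.196

0.196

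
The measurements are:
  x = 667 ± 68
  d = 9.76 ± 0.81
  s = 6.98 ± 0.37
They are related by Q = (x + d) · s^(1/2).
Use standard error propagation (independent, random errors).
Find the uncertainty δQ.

Let u = x + d = 677. δu = √(δx² + δd²) = √(4620 + 0.656) = 68.0, so δu/u = 0.100.
Q is then a monomial in u, s:
δQ/Q = √((δu/u)² + (½·δs/s)²) = √(0.0101 + 0.000702) = 0.104
Q = 1790, so δQ = 0.104 × 1790 = 186.

186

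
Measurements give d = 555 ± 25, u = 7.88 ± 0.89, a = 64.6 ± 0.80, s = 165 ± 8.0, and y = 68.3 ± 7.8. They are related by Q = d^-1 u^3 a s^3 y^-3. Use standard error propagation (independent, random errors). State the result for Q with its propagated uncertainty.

803 ± 406

Each factor contributes (exponent × relative error)² to (δQ/Q)²:
  (-1·δd/d)² = (-1×0.0450)² = 0.00203;  (3·δu/u)² = (3×0.113)² = 0.115;  (1·δa/a)² = (1×0.0124)² = 0.000153;  (3·δs/s)² = (3×0.0485)² = 0.0212;  (-3·δy/y)² = (-3×0.114)² = 0.117
δQ/Q = √(0.256) = 0.505
Q = 803, so δQ = 0.505 × 803 = 406.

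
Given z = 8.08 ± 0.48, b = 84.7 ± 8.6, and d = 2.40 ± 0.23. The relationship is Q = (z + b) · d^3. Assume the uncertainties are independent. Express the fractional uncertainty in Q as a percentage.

30.2%

Let u = z + b = 92.8. δu = √(δz² + δb²) = √(0.230 + 74.0) = 8.61, so δu/u = 0.0928.
Q is then a monomial in u, d:
δQ/Q = √((δu/u)² + (3·δd/d)²) = √(0.00862 + 0.0827) = 0.302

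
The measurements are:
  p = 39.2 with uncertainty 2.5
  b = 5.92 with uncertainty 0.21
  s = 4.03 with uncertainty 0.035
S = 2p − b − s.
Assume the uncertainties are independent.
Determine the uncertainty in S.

Absolute uncertainties add in quadrature for a linear combination:
  (2·δp)² = 25.0;  (δb)² = 0.0441;  (δs)² = 0.00123
δS = √(25.0) = 5.00

5.00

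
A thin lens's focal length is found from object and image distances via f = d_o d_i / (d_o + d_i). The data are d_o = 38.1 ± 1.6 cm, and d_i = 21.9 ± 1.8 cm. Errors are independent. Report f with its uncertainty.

13.9 ± 0.756 cm

∂f/∂d_o = (d_i/(d_o+d_i))² = 0.133;  ∂f/∂d_i = (d_o/(d_o+d_i))² = 0.403
δf = √((∂f/∂d_o · δd_o)² + (∂f/∂d_i · δd_i)²) = √(0.0454 + 0.527) = 0.756 cm
f = 13.9 cm.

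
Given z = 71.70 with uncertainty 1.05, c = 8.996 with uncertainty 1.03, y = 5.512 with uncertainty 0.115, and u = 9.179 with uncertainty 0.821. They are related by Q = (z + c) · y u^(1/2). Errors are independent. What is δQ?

70.9

Let w = z + c = 80.70. δw = √(δz² + δc²) = √(1.10 + 1.06) = 1.47, so δw/w = 0.0182.
Q is then a monomial in w, y, u:
δQ/Q = √((δw/w)² + (1·δy/y)² + (½·δu/u)²) = √(0.000332 + 0.000435 + 0.00200) = 0.0526
Q = 1348, so δQ = 0.0526 × 1348 = 70.9.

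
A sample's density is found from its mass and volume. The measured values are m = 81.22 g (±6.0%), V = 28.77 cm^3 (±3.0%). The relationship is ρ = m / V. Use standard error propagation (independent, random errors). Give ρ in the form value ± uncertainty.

ρ is a product of powers, so relative uncertainties combine in quadrature:
  (1·δm/m)² = (1×0.0600)² = 0.00360;  (-1·δV/V)² = (-1×0.0300)² = 0.000900
δρ/ρ = √(0.00450) = 0.0671
ρ = 2.823 g/cm^3, so δρ = 0.0671 × 2.823 = 0.189 g/cm^3.

2.823 ± 0.189 g/cm^3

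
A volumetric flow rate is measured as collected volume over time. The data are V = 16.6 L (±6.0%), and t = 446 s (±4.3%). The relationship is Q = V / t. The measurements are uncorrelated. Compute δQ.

0.00275 L/s

Q is a product of powers, so relative uncertainties combine in quadrature:
  (1·δV/V)² = (1×0.0600)² = 0.00360;  (-1·δt/t)² = (-1×0.0430)² = 0.00185
δQ/Q = √(0.00545) = 0.0738
Q = 0.0372 L/s, so δQ = 0.0738 × 0.0372 = 0.00275 L/s.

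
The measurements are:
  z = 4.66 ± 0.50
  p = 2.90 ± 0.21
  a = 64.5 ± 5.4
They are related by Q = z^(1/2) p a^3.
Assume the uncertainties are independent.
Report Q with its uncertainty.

Since Q is a product/quotient, work with relative uncertainties:
  (½·δz/z)² = (0.5×0.107)² = 0.00288;  (1·δp/p)² = (1×0.0724)² = 0.00524;  (3·δa/a)² = (3×0.0837)² = 0.0631
δQ/Q = √(0.0712) = 0.267
Q = 1.68e+06, so δQ = 0.267 × 1.68e+06 = 4.48e+05.

(1.68 ± 0.448) × 10^6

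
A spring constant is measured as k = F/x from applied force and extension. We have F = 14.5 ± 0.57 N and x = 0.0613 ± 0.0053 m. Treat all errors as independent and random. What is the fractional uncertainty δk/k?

Each factor contributes (exponent × relative error)² to (δk/k)²:
  (1·δF/F)² = (1×0.0393)² = 0.00155;  (-1·δx/x)² = (-1×0.0865)² = 0.00748
δk/k = √(0.00902) = 0.0950

0.0950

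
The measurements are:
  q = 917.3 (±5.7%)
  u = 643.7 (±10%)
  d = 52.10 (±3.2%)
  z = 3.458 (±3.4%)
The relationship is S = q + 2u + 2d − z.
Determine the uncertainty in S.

139

Absolute uncertainties add in quadrature for a linear combination:
  (δq)² = 2730;  (2·δu)² = 16600;  (2·δd)² = 11.1;  (δz)² = 0.0138
δS = √(19300) = 139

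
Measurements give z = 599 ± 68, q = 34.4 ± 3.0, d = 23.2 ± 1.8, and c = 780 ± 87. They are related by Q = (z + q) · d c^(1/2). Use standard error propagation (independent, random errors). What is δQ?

59000

Let u = z + q = 633. δu = √(δz² + δq²) = √(4620 + 9.00) = 68.1, so δu/u = 0.107.
Q is then a monomial in u, d, c:
δQ/Q = √((δu/u)² + (1·δd/d)² + (½·δc/c)²) = √(0.0115 + 0.00602 + 0.00311) = 0.144
Q = 4.1e+05, so δQ = 0.144 × 4.1e+05 = 59000.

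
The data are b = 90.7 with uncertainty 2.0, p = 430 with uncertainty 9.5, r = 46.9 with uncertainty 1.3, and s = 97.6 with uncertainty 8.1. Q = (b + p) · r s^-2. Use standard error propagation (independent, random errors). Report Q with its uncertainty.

Let u = b + p = 521. δu = √(δb² + δp²) = √(4.00 + 90.2) = 9.71, so δu/u = 0.0186.
Q is then a monomial in u, r, s:
δQ/Q = √((δu/u)² + (1·δr/r)² + (-2·δs/s)²) = √(0.000348 + 0.000768 + 0.0276) = 0.169
Q = 2.56, so δQ = 0.169 × 2.56 = 0.434.

2.56 ± 0.434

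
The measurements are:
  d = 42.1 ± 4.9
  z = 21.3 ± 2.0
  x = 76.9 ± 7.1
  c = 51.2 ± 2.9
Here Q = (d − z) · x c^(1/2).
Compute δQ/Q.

Let u = d − z = 20.8. δu = √(δd² + δz²) = √(24.0 + 4.00) = 5.29, so δu/u = 0.254.
Q is then a monomial in u, x, c:
δQ/Q = √((δu/u)² + (1·δx/x)² + (½·δc/c)²) = √(0.0647 + 0.00852 + 0.000802) = 0.272

0.272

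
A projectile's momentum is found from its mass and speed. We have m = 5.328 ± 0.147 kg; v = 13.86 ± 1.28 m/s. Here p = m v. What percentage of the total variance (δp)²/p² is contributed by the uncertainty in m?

8.19%

(δp/p)² = (1·δm/m)² + (1·δv/v)²
  m term: (1×0.0276)² = 0.000761
  v term: (1×0.0924)² = 0.00853
Total = 0.00929. Share from m = 0.000761/0.00929 = 0.0819.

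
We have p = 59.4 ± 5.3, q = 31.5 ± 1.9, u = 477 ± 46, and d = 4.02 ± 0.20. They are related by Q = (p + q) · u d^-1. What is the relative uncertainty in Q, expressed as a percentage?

12.5%

Let w = p + q = 90.9. δw = √(δp² + δq²) = √(28.1 + 3.61) = 5.63, so δw/w = 0.0619.
Q is then a monomial in w, u, d:
δQ/Q = √((δw/w)² + (1·δu/u)² + (-1·δd/d)²) = √(0.00384 + 0.00930 + 0.00248) = 0.125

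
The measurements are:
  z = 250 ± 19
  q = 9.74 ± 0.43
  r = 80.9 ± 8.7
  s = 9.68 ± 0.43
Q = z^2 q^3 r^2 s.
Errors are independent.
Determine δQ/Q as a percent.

29.8%

Each factor contributes (exponent × relative error)² to (δQ/Q)²:
  (2·δz/z)² = (2×0.0760)² = 0.0231;  (3·δq/q)² = (3×0.0441)² = 0.0175;  (2·δr/r)² = (2×0.108)² = 0.0463;  (1·δs/s)² = (1×0.0444)² = 0.00197
δQ/Q = √(0.0889) = 0.298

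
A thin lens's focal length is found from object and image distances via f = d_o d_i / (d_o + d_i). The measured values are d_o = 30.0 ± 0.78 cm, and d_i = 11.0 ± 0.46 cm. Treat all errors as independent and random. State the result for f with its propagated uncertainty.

8.05 ± 0.253 cm

∂f/∂d_o = (d_i/(d_o+d_i))² = 0.0720;  ∂f/∂d_i = (d_o/(d_o+d_i))² = 0.535
δf = √((∂f/∂d_o · δd_o)² + (∂f/∂d_i · δd_i)²) = √(0.00315 + 0.0607) = 0.253 cm
f = 8.05 cm.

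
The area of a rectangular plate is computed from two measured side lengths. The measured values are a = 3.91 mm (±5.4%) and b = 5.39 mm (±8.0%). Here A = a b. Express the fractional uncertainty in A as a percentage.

9.65%

Relative error in a monomial: (δA/A)² = Σ (nᵢ · δxᵢ/xᵢ)².
  (1·δa/a)² = (1×0.0540)² = 0.00292;  (1·δb/b)² = (1×0.0800)² = 0.00640
δA/A = √(0.00932) = 0.0965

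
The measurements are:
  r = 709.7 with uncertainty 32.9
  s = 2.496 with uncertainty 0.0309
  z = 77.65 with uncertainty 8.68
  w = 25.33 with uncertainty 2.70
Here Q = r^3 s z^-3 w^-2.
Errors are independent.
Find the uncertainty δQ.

Each factor contributes (exponent × relative error)² to (δQ/Q)²:
  (3·δr/r)² = (3×0.0464)² = 0.0193;  (1·δs/s)² = (1×0.0124)² = 0.000153;  (-3·δz/z)² = (-3×0.112)² = 0.112;  (-2·δw/w)² = (-2×0.107)² = 0.0454
δQ/Q = √(0.177) = 0.421
Q = 2.970, so δQ = 0.421 × 2.970 = 1.25.

1.25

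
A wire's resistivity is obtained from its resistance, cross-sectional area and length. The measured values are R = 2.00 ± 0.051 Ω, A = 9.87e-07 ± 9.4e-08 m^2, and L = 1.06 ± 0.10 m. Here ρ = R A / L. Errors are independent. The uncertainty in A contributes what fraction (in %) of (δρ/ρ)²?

(δρ/ρ)² = (1·δR/R)² + (1·δA/A)² + (-1·δL/L)²
  R term: (1×0.0255)² = 0.000650
  A term: (1×0.0952)² = 0.00907
  L term: (-1×0.0943)² = 0.00890
Total = 0.0186. Share from A = 0.00907/0.0186 = 0.487.

48.7%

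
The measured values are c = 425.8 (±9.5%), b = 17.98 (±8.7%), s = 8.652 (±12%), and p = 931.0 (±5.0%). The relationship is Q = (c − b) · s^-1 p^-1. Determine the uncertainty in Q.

0.00828

Let u = c − b = 407.8. δu = √(δc² + δb²) = √(1640 + 2.45) = 40.5, so δu/u = 0.0993.
Q is then a monomial in u, s, p:
δQ/Q = √((δu/u)² + (-1·δs/s)² + (-1·δp/p)²) = √(0.00985 + 0.0144 + 0.00250) = 0.164
Q = 0.05063, so δQ = 0.164 × 0.05063 = 0.00828.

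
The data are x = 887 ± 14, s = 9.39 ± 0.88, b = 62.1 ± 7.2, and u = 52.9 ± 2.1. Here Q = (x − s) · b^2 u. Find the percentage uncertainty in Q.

Let w = x − s = 878. δw = √(δx² + δs²) = √(196 + 0.774) = 14.0, so δw/w = 0.0160.
Q is then a monomial in w, b, u:
δQ/Q = √((δw/w)² + (2·δb/b)² + (1·δu/u)²) = √(0.000255 + 0.0538 + 0.00158) = 0.236

23.6%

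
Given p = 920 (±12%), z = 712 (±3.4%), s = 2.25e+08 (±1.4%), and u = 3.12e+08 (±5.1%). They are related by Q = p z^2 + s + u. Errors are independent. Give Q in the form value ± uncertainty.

Let w = p·z^2 = 4.66e+08. δw/w = √((1·δp/p)² + (2·δz/z)²) = √(0.0144 + 0.00462) = 0.138, so δw = 6.43e+07.
Q = w + s + u: δQ = √(δw² + δs² + δu²) = √(4.14e+15 + 9.92e+12 + 2.53e+14) = 6.63e+07
Q = 1e+09.

(1.00 ± 0.0663) × 10^9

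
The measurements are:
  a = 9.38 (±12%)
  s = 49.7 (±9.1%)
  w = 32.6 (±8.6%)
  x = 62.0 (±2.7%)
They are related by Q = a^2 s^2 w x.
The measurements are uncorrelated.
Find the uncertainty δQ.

Since Q is a product/quotient, work with relative uncertainties:
  (2·δa/a)² = (2×0.120)² = 0.0576;  (2·δs/s)² = (2×0.0910)² = 0.0331;  (1·δw/w)² = (1×0.0860)² = 0.00740;  (1·δx/x)² = (1×0.0270)² = 0.000729
δQ/Q = √(0.0988) = 0.314
Q = 4.39e+08, so δQ = 0.314 × 4.39e+08 = 1.38e+08.

1.38e+08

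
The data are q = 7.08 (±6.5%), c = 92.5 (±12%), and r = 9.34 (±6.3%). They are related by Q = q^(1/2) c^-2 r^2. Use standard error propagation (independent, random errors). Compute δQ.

0.00741

Since Q is a product/quotient, work with relative uncertainties:
  (½·δq/q)² = (0.5×0.0650)² = 0.00106;  (-2·δc/c)² = (-2×0.120)² = 0.0576;  (2·δr/r)² = (2×0.0630)² = 0.0159
δQ/Q = √(0.0745) = 0.273
Q = 0.0271, so δQ = 0.273 × 0.0271 = 0.00741.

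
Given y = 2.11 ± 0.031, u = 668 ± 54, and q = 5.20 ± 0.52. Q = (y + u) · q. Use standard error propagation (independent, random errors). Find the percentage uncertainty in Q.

Let w = y + u = 670. δw = √(δy² + δu²) = √(0.000961 + 2920) = 54.0, so δw/w = 0.0806.
Q is then a monomial in w, q:
δQ/Q = √((δw/w)² + (1·δq/q)²) = √(0.00649 + 0.0100) = 0.128

12.8%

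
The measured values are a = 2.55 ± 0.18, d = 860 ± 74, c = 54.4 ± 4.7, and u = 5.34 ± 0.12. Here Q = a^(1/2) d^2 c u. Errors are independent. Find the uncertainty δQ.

For a monomial Q ∝ a^(1/2), d^2, c, u, fractional errors add in quadrature:
  (½·δa/a)² = (0.5×0.0706)² = 0.00125;  (2·δd/d)² = (2×0.0860)² = 0.0296;  (1·δc/c)² = (1×0.0864)² = 0.00746;  (1·δu/u)² = (1×0.0225)² = 0.000505
δQ/Q = √(0.0388) = 0.197
Q = 3.43e+08, so δQ = 0.197 × 3.43e+08 = 6.76e+07.

6.76e+07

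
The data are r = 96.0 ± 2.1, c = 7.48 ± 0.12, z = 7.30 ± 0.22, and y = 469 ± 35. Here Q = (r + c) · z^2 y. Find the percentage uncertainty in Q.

9.81%

Let u = r + c = 103. δu = √(δr² + δc²) = √(4.41 + 0.0144) = 2.10, so δu/u = 0.0203.
Q is then a monomial in u, z, y:
δQ/Q = √((δu/u)² + (2·δz/z)² + (1·δy/y)²) = √(0.000413 + 0.00363 + 0.00557) = 0.0981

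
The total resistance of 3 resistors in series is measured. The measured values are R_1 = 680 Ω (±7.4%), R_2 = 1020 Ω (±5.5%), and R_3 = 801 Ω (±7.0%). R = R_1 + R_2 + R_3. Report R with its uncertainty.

R is a linear combination, so absolute uncertainties add in quadrature:
  (δR_1)² = 2530;  (δR_2)² = 3150;  (δR_3)² = 3140
δR = √(8820) = 93.9 Ω
R = 2500 Ω.

2500 ± 93.9 Ω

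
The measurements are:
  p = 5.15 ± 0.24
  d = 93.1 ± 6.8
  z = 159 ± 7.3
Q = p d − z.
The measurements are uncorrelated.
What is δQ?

Let w = p·d = 479. δw/w = √((1·δp/p)² + (1·δd/d)²) = √(0.00217 + 0.00533) = 0.0866, so δw = 41.5.
Q = w − z: δQ = √(δw² + δz²) = √(1730 + 53.3) = 42.2

42.2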